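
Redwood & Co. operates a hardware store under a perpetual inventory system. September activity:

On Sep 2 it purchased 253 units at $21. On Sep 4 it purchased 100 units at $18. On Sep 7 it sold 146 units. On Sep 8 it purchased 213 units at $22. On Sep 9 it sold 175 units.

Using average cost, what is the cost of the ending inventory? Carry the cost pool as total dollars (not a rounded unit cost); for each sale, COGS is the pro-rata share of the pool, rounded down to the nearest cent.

After Sep 2: 253 on hand, pool $5,313.00 (≈ $21.0000 each)
After Sep 4: 353 on hand, pool $7,113.00 (≈ $20.1501 each)
Sep 7, sell 146: 146/353 × $7,113.00 → $2,941.92
After Sep 8: 420 on hand, pool $8,857.08 (≈ $21.0883 each)
Sep 9, sell 175: 175/420 × $8,857.08 → $3,690.45
Total COGS = $2,941.92 + $3,690.45 = $6,632.37
Ending inventory (cost pool remaining) = $5,166.63

Ending inventory = $5,166.63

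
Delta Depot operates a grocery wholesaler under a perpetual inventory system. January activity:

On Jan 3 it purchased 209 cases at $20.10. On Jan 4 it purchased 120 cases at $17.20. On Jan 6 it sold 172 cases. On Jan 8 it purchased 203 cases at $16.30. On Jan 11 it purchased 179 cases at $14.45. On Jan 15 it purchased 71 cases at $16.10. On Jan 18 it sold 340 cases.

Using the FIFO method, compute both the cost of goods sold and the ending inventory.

Jan 6, 172 sold [FIFO — oldest first]: 172 @ $20.10 = $3,457.20
Jan 18, 340 sold [FIFO — oldest first]: 37 @ $20.10 + 120 @ $17.20 + 183 @ $16.30 = $5,790.60
Total COGS = $3,457.20 + $5,790.60 = $9,247.80
Ending inventory: 20 @ $16.30 + 179 @ $14.45 + 71 @ $16.10 = $4,055.65

COGS = $9,247.80; ending inventory = $4,055.65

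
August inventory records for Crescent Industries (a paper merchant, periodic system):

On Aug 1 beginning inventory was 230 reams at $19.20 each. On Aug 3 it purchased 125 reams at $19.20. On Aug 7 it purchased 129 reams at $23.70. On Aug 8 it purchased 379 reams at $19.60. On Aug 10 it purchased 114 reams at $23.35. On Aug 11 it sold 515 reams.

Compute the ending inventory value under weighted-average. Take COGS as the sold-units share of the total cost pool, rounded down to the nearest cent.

Ending inventory = $9,440.32

Aug 11, sell 515: 515/977 × $19,963.60 → $10,523.28
Ending inventory (cost pool remaining) = $9,440.32
Check: goods available $19,963.60 = COGS $10,523.28 + ending $9,440.32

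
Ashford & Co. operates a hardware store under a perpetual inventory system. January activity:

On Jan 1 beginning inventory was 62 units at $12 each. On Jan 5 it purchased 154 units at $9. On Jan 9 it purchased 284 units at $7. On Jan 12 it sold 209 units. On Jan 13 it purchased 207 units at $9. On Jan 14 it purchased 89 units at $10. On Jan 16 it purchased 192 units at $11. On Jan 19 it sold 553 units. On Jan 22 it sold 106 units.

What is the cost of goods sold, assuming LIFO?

COGS = $7,717

Jan 12, 209 sold [LIFO — newest first]: 209 @ $7 = $1,463
Jan 19, 553 sold [LIFO — newest first]: 192 @ $11 + 89 @ $10 + 207 @ $9 + 65 @ $7 = $5,320
Jan 22, 106 sold [LIFO — newest first]: 10 @ $7 + 96 @ $9 = $934
Total COGS = $1,463 + $5,320 + $934 = $7,717
Ending inventory: 62 @ $12 + 58 @ $9 = $1,266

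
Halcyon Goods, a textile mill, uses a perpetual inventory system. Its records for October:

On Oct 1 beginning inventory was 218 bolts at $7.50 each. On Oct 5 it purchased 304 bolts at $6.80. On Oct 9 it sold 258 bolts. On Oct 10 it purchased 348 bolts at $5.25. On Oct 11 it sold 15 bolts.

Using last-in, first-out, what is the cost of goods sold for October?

Oct 9, 258 sold [LIFO — newest first]: 258 @ $6.80 = $1,754.40
Oct 11, 15 sold [LIFO — newest first]: 15 @ $5.25 = $78.75
Total COGS = $1,754.40 + $78.75 = $1,833.15
Ending inventory: 218 @ $7.50 + 46 @ $6.80 + 333 @ $5.25 = $3,696.05
Check: goods available $5,529.20 = COGS $1,833.15 + ending $3,696.05

COGS = $1,833.15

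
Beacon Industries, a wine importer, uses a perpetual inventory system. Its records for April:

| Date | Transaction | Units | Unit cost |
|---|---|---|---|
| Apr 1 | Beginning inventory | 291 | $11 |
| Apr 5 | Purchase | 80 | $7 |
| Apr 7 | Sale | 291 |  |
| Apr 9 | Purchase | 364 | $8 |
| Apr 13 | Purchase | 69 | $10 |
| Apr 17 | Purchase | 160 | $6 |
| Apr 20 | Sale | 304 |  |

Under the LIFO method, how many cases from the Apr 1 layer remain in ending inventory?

Apr 7, 291 sold [LIFO — newest first]: 80 @ $7 + 211 @ $11 = $2,881
Apr 20, 304 sold [LIFO — newest first]: 160 @ $6 + 69 @ $10 + 75 @ $8 = $2,250
Total COGS = $2,881 + $2,250 = $5,131
Ending inventory: 80 @ $11 + 289 @ $8 = $3,192

80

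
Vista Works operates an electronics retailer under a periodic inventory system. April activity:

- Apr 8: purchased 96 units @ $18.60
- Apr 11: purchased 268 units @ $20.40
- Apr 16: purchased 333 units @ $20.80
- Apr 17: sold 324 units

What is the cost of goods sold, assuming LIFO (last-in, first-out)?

Apr 17, 324 sold [LIFO — newest first]: 324 @ $20.80 = $6,739.20
Ending inventory: 96 @ $18.60 + 268 @ $20.40 + 9 @ $20.80 = $7,440.00

COGS = $6,739.20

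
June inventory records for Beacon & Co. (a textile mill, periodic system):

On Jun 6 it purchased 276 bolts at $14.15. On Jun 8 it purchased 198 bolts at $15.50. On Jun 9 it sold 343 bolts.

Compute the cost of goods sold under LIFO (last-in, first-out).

COGS = $5,120.75

Jun 9, 343 sold [LIFO — newest first]: 198 @ $15.50 + 145 @ $14.15 = $5,120.75
Ending inventory: 131 @ $14.15 = $1,853.65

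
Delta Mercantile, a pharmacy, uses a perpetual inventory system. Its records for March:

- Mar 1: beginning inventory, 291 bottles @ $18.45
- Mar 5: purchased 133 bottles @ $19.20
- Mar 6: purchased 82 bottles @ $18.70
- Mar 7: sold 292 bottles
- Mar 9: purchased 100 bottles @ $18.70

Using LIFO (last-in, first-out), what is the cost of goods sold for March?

Mar 7, 292 sold [LIFO — newest first]: 82 @ $18.70 + 133 @ $19.20 + 77 @ $18.45 = $5,507.65
Ending inventory: 214 @ $18.45 + 100 @ $18.70 = $5,818.30

COGS = $5,507.65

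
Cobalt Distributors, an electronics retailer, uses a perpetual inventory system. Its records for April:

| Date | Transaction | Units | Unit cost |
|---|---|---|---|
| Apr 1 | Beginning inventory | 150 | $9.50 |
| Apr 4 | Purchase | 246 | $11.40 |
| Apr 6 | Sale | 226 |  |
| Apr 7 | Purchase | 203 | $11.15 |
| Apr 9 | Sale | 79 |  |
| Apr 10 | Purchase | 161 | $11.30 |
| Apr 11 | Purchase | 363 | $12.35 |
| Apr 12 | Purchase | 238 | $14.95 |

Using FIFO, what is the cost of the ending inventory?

Apr 6, 226 sold [FIFO — oldest first]: 150 @ $9.50 + 76 @ $11.40 = $2,291.40
Apr 9, 79 sold [FIFO — oldest first]: 79 @ $11.40 = $900.60
Total COGS = $2,291.40 + $900.60 = $3,192.00
Ending inventory: 91 @ $11.40 + 203 @ $11.15 + 161 @ $11.30 + 363 @ $12.35 + 238 @ $14.95 = $13,161.30
Check: goods available $16,353.30 = COGS $3,192.00 + ending $13,161.30

Ending inventory = $13,161.30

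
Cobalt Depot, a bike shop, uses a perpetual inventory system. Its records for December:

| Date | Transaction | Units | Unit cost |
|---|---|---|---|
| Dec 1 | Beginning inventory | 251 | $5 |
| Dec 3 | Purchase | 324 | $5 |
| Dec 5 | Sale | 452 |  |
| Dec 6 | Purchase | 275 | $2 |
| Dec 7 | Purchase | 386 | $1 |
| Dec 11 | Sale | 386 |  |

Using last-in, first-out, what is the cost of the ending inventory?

Ending inventory = $1,165

Dec 5, 452 sold [LIFO — newest first]: 324 @ $5 + 128 @ $5 = $2,260
Dec 11, 386 sold [LIFO — newest first]: 386 @ $1 = $386
Total COGS = $2,260 + $386 = $2,646
Ending inventory: 123 @ $5 + 275 @ $2 = $1,165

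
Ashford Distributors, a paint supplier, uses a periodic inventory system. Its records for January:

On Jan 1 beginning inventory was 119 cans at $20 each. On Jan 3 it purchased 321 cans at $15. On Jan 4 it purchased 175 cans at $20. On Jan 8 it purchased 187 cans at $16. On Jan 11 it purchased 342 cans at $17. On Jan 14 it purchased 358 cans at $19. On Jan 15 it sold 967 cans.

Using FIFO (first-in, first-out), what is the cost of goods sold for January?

Jan 15, 967 sold [FIFO — oldest first]: 119 @ $20 + 321 @ $15 + 175 @ $20 + 187 @ $16 + 165 @ $17 = $16,492
Ending inventory: 177 @ $17 + 358 @ $19 = $9,811

COGS = $16,492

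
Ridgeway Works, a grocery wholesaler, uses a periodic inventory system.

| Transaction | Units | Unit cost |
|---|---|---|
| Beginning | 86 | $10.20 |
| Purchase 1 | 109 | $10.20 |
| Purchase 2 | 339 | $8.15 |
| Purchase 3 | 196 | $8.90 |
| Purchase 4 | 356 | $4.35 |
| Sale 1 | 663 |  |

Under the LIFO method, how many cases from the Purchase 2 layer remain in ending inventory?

Sale 1 (663) [LIFO — newest first]: 356 @ $4.35 + 196 @ $8.90 + 111 @ $8.15 = $4,197.65
Ending inventory: 86 @ $10.20 + 109 @ $10.20 + 228 @ $8.15 = $3,847.20

228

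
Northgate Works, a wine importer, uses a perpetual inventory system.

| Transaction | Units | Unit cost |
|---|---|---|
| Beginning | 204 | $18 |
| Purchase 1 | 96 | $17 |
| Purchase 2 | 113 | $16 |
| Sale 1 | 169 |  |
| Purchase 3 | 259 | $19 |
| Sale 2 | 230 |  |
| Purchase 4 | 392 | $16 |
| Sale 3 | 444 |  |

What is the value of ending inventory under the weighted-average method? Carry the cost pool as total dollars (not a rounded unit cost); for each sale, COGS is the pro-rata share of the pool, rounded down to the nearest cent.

After Beginning: 204 on hand, pool $3,672.00 (≈ $18.0000 each)
After Purchase 1: 300 on hand, pool $5,304.00 (≈ $17.6800 each)
After Purchase 2: 413 on hand, pool $7,112.00 (≈ $17.2203 each)
Sale 1, sell 169: 169/413 × $7,112.00 → $2,910.23
After Purchase 3: 503 on hand, pool $9,122.77 (≈ $18.1367 each)
Sale 2, sell 230: 230/503 × $9,122.77 → $4,171.44
After Purchase 4: 665 on hand, pool $11,223.33 (≈ $16.8772 each)
Sale 3, sell 444: 444/665 × $11,223.33 → $7,493.47
Total COGS = $2,910.23 + $4,171.44 + $7,493.47 = $14,575.14
Ending inventory (cost pool remaining) = $3,729.86

Ending inventory = $3,729.86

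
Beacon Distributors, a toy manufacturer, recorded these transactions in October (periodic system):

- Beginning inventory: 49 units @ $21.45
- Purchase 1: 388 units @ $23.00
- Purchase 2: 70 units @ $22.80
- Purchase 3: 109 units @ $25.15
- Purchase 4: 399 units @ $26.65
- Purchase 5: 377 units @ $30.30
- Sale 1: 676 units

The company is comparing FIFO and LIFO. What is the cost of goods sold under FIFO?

FIFO COGS: 49 @ $21.45 + 388 @ $23.00 + 70 @ $22.80 + 109 @ $25.15 + 60 @ $26.65 = $15,911.40
LIFO COGS: 377 @ $30.30 + 299 @ $26.65 = $19,391.45

COGS = $15,911.40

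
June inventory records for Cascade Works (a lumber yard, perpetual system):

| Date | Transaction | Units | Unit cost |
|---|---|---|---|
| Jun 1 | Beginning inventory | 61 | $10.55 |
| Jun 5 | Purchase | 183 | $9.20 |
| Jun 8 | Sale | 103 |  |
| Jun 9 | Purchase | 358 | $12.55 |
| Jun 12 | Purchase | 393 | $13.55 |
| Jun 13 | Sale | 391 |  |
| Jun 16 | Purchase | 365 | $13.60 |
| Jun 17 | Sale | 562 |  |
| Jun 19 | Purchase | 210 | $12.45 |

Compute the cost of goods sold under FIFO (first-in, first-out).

COGS = $12,974.80

Jun 8, 103 sold [FIFO — oldest first]: 61 @ $10.55 + 42 @ $9.20 = $1,029.95
Jun 13, 391 sold [FIFO — oldest first]: 141 @ $9.20 + 250 @ $12.55 = $4,434.70
Jun 17, 562 sold [FIFO — oldest first]: 108 @ $12.55 + 393 @ $13.55 + 61 @ $13.60 = $7,510.15
Total COGS = $1,029.95 + $4,434.70 + $7,510.15 = $12,974.80
Ending inventory: 304 @ $13.60 + 210 @ $12.45 = $6,748.90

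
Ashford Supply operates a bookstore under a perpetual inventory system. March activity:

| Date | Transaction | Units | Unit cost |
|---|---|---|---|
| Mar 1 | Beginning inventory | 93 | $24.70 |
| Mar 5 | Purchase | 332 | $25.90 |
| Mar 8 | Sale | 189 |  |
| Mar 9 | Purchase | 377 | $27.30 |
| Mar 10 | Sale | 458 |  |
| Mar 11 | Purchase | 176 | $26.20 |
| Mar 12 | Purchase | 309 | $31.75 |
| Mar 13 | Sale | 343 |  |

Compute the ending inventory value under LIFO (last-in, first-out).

Ending inventory = $7,623.30

Mar 8, 189 sold [LIFO — newest first]: 189 @ $25.90 = $4,895.10
Mar 10, 458 sold [LIFO — newest first]: 377 @ $27.30 + 81 @ $25.90 = $12,390.00
Mar 13, 343 sold [LIFO — newest first]: 309 @ $31.75 + 34 @ $26.20 = $10,701.55
Total COGS = $4,895.10 + $12,390.00 + $10,701.55 = $27,986.65
Ending inventory: 93 @ $24.70 + 62 @ $25.90 + 142 @ $26.20 = $7,623.30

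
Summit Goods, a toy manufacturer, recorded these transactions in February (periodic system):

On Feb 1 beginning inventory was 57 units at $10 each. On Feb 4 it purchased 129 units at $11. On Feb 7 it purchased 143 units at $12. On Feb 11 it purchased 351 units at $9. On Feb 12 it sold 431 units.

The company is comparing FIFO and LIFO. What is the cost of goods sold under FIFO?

COGS = $4,623

FIFO COGS: 57 @ $10 + 129 @ $11 + 143 @ $12 + 102 @ $9 = $4,623
LIFO COGS: 351 @ $9 + 80 @ $12 = $4,119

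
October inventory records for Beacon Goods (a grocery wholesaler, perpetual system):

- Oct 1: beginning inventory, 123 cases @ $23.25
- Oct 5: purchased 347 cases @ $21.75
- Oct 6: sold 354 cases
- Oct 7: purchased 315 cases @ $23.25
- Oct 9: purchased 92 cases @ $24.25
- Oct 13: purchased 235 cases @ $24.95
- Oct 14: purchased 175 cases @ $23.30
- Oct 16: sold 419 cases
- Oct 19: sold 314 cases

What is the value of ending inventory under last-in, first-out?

Ending inventory = $4,650.00

Oct 6, 354 sold [LIFO — newest first]: 347 @ $21.75 + 7 @ $23.25 = $7,710.00
Oct 16, 419 sold [LIFO — newest first]: 175 @ $23.30 + 235 @ $24.95 + 9 @ $24.25 = $10,159.00
Oct 19, 314 sold [LIFO — newest first]: 83 @ $24.25 + 231 @ $23.25 = $7,383.50
Total COGS = $7,710.00 + $10,159.00 + $7,383.50 = $25,252.50
Ending inventory: 116 @ $23.25 + 84 @ $23.25 = $4,650.00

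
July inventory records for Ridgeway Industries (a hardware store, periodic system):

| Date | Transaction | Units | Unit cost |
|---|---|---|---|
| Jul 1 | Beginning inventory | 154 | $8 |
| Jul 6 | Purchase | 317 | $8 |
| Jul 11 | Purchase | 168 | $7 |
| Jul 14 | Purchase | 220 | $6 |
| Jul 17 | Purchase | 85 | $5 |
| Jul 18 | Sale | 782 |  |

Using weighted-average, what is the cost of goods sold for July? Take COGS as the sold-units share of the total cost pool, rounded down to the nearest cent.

COGS = $5,541.09

Jul 18, sell 782: 782/944 × $6,689.00 → $5,541.09
Ending inventory (cost pool remaining) = $1,147.91
Check: goods available $6,689.00 = COGS $5,541.09 + ending $1,147.91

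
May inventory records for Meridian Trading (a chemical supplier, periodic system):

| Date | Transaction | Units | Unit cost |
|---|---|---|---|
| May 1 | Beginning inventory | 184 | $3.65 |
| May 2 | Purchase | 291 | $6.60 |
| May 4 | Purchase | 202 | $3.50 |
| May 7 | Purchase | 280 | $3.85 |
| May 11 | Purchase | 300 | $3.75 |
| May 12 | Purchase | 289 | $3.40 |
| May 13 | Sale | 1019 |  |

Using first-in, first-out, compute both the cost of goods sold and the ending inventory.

COGS = $4,609.70; ending inventory = $1,875.10

May 13, 1019 sold [FIFO — oldest first]: 184 @ $3.65 + 291 @ $6.60 + 202 @ $3.50 + 280 @ $3.85 + 62 @ $3.75 = $4,609.70
Ending inventory: 238 @ $3.75 + 289 @ $3.40 = $1,875.10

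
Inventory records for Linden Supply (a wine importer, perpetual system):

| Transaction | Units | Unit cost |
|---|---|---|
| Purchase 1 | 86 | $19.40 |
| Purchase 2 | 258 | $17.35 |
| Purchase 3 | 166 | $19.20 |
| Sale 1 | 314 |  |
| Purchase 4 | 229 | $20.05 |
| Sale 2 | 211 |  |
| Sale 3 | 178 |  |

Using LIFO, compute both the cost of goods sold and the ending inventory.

Sale 1 (314) [LIFO — newest first]: 166 @ $19.20 + 148 @ $17.35 = $5,755.00
Sale 2 (211) [LIFO — newest first]: 211 @ $20.05 = $4,230.55
Sale 3 (178) [LIFO — newest first]: 18 @ $20.05 + 110 @ $17.35 + 50 @ $19.40 = $3,239.40
Total COGS = $5,755.00 + $4,230.55 + $3,239.40 = $13,224.95
Ending inventory: 36 @ $19.40 = $698.40
Check: goods available $13,923.35 = COGS $13,224.95 + ending $698.40

COGS = $13,224.95; ending inventory = $698.40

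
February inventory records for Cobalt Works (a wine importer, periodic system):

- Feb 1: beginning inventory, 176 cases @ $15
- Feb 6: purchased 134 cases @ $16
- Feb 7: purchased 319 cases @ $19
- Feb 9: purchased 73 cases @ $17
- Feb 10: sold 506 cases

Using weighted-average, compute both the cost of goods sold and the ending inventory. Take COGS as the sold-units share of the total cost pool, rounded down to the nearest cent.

Feb 10, sell 506: 506/702 × $12,086.00 → $8,711.56
Ending inventory (cost pool remaining) = $3,374.44
Check: goods available $12,086.00 = COGS $8,711.56 + ending $3,374.44

COGS = $8,711.56; ending inventory = $3,374.44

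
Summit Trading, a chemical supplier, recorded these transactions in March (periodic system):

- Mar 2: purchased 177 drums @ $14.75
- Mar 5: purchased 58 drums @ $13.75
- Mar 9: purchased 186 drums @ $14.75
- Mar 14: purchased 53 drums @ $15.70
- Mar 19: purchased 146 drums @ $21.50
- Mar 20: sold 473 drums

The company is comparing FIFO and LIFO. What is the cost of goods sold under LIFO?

FIFO COGS: 177 @ $14.75 + 58 @ $13.75 + 186 @ $14.75 + 52 @ $15.70 = $6,968.15
LIFO COGS: 146 @ $21.50 + 53 @ $15.70 + 186 @ $14.75 + 58 @ $13.75 + 30 @ $14.75 = $7,954.60

COGS = $7,954.60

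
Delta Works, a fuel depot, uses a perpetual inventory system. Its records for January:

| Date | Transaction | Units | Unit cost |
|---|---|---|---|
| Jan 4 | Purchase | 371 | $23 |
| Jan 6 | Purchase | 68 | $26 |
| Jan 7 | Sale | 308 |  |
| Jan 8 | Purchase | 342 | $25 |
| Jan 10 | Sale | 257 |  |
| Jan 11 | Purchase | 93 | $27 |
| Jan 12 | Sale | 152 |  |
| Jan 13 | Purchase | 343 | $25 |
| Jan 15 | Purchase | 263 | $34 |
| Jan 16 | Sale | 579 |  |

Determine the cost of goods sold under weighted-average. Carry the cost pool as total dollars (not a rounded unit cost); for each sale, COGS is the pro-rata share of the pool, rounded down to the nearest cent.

COGS = $33,696.65

After Jan 4: 371 on hand, pool $8,533.00 (≈ $23.0000 each)
After Jan 6: 439 on hand, pool $10,301.00 (≈ $23.4647 each)
Jan 7, sell 308: 308/439 × $10,301.00 → $7,227.12
After Jan 8: 473 on hand, pool $11,623.88 (≈ $24.5748 each)
Jan 10, sell 257: 257/473 × $11,623.88 → $6,315.72
After Jan 11: 309 on hand, pool $7,819.16 (≈ $25.3047 each)
Jan 12, sell 152: 152/309 × $7,819.16 → $3,846.31
After Jan 13: 500 on hand, pool $12,547.85 (≈ $25.0957 each)
After Jan 15: 763 on hand, pool $21,489.85 (≈ $28.1649 each)
Jan 16, sell 579: 579/763 × $21,489.85 → $16,307.50
Total COGS = $7,227.12 + $6,315.72 + $3,846.31 + $16,307.50 = $33,696.65
Ending inventory (cost pool remaining) = $5,182.35
Check: goods available $38,879.00 = COGS $33,696.65 + ending $5,182.35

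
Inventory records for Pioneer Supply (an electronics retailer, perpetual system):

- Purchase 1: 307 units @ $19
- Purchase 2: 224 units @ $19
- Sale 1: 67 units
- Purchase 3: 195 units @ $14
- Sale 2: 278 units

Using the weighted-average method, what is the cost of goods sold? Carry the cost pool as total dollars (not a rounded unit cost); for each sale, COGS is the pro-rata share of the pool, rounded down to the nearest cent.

After Purchase 1: 307 on hand, pool $5,833.00 (≈ $19.0000 each)
After Purchase 2: 531 on hand, pool $10,089.00 (≈ $19.0000 each)
Sale 1, sell 67: 67/531 × $10,089.00 → $1,273.00
After Purchase 3: 659 on hand, pool $11,546.00 (≈ $17.5205 each)
Sale 2, sell 278: 278/659 × $11,546.00 → $4,870.69
Total COGS = $1,273.00 + $4,870.69 = $6,143.69
Ending inventory (cost pool remaining) = $6,675.31

COGS = $6,143.69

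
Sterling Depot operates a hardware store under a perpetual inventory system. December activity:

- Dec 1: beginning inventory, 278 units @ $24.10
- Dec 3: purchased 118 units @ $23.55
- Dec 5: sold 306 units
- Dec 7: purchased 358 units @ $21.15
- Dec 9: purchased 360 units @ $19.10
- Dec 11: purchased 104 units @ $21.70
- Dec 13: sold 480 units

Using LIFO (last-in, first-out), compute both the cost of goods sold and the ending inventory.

Dec 5, 306 sold [LIFO — newest first]: 118 @ $23.55 + 188 @ $24.10 = $7,309.70
Dec 13, 480 sold [LIFO — newest first]: 104 @ $21.70 + 360 @ $19.10 + 16 @ $21.15 = $9,471.20
Total COGS = $7,309.70 + $9,471.20 = $16,780.90
Ending inventory: 90 @ $24.10 + 342 @ $21.15 = $9,402.30

COGS = $16,780.90; ending inventory = $9,402.30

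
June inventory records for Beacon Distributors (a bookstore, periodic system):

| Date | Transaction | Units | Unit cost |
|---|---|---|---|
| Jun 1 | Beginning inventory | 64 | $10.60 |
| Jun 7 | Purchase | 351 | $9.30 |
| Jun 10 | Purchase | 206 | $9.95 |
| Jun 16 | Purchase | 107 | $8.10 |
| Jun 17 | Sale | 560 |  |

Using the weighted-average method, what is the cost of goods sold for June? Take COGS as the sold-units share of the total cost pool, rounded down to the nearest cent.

Jun 17, sell 560: 560/728 × $6,859.10 → $5,276.23
Ending inventory (cost pool remaining) = $1,582.87

COGS = $5,276.23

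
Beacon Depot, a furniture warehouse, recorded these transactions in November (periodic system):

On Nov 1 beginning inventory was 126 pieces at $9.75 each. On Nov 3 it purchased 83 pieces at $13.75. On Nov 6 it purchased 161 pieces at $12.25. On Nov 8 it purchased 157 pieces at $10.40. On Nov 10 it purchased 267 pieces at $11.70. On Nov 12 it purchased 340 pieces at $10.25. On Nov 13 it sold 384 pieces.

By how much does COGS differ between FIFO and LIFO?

$487.80

FIFO COGS: 126 @ $9.75 + 83 @ $13.75 + 161 @ $12.25 + 14 @ $10.40 = $4,487.60
LIFO COGS: 340 @ $10.25 + 44 @ $11.70 = $3,999.80
Difference = |$4,487.60 − $3,999.80| = $487.80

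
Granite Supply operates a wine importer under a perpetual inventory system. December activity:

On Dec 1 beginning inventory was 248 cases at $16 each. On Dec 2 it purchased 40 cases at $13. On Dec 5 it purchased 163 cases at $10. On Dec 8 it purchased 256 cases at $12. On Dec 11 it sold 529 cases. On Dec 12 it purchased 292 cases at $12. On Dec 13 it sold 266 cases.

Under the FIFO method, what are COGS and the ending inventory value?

COGS = $10,246; ending inventory = $2,448

Dec 11, 529 sold [FIFO — oldest first]: 248 @ $16 + 40 @ $13 + 163 @ $10 + 78 @ $12 = $7,054
Dec 13, 266 sold [FIFO — oldest first]: 178 @ $12 + 88 @ $12 = $3,192
Total COGS = $7,054 + $3,192 = $10,246
Ending inventory: 204 @ $12 = $2,448
Check: goods available $12,694 = COGS $10,246 + ending $2,448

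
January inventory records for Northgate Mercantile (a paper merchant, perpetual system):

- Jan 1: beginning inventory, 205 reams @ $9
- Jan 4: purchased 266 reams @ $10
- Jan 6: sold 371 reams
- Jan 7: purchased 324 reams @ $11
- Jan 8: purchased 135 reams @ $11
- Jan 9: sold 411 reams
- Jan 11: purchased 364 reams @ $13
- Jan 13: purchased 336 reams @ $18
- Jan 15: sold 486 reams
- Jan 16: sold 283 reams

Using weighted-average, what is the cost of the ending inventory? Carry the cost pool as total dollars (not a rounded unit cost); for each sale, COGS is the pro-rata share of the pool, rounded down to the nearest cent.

Ending inventory = $1,152.40

After Jan 1: 205 on hand, pool $1,845.00 (≈ $9.0000 each)
After Jan 4: 471 on hand, pool $4,505.00 (≈ $9.5648 each)
Jan 6, sell 371: 371/471 × $4,505.00 → $3,548.52
After Jan 7: 424 on hand, pool $4,520.48 (≈ $10.6615 each)
After Jan 8: 559 on hand, pool $6,005.48 (≈ $10.7433 each)
Jan 9, sell 411: 411/559 × $6,005.48 → $4,415.47
After Jan 11: 512 on hand, pool $6,322.01 (≈ $12.3477 each)
After Jan 13: 848 on hand, pool $12,370.01 (≈ $14.5873 each)
Jan 15, sell 486: 486/848 × $12,370.01 → $7,089.41
Jan 16, sell 283: 283/362 × $5,280.60 → $4,128.20
Total COGS = $3,548.52 + $4,415.47 + $7,089.41 + $4,128.20 = $19,181.60
Ending inventory (cost pool remaining) = $1,152.40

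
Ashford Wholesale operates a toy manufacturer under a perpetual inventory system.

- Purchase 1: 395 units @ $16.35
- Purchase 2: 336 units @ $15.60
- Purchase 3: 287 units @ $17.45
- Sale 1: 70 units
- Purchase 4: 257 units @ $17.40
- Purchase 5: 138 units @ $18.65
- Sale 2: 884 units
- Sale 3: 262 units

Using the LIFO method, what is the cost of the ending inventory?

Sale 1 (70) [LIFO — newest first]: 70 @ $17.45 = $1,221.50
Sale 2 (884) [LIFO — newest first]: 138 @ $18.65 + 257 @ $17.40 + 217 @ $17.45 + 272 @ $15.60 = $15,075.35
Sale 3 (262) [LIFO — newest first]: 64 @ $15.60 + 198 @ $16.35 = $4,235.70
Total COGS = $1,221.50 + $15,075.35 + $4,235.70 = $20,532.55
Ending inventory: 197 @ $16.35 = $3,220.95

Ending inventory = $3,220.95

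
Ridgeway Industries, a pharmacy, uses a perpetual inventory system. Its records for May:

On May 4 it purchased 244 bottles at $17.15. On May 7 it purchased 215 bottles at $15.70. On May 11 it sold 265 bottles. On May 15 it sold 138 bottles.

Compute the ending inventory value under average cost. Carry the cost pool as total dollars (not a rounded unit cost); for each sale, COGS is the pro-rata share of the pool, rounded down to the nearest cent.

Ending inventory = $922.37

After May 4: 244 on hand, pool $4,184.60 (≈ $17.1500 each)
After May 7: 459 on hand, pool $7,560.10 (≈ $16.4708 each)
May 11, sell 265: 265/459 × $7,560.10 → $4,364.76
May 15, sell 138: 138/194 × $3,195.34 → $2,272.97
Total COGS = $4,364.76 + $2,272.97 = $6,637.73
Ending inventory (cost pool remaining) = $922.37
Check: goods available $7,560.10 = COGS $6,637.73 + ending $922.37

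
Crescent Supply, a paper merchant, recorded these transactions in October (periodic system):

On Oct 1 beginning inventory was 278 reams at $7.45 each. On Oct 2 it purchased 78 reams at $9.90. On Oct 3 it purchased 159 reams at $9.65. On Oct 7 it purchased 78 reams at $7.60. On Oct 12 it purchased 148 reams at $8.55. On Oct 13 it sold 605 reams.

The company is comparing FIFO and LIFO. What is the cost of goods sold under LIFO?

FIFO COGS: 278 @ $7.45 + 78 @ $9.90 + 159 @ $9.65 + 78 @ $7.60 + 12 @ $8.55 = $5,073.05
LIFO COGS: 148 @ $8.55 + 78 @ $7.60 + 159 @ $9.65 + 78 @ $9.90 + 142 @ $7.45 = $5,222.65

COGS = $5,222.65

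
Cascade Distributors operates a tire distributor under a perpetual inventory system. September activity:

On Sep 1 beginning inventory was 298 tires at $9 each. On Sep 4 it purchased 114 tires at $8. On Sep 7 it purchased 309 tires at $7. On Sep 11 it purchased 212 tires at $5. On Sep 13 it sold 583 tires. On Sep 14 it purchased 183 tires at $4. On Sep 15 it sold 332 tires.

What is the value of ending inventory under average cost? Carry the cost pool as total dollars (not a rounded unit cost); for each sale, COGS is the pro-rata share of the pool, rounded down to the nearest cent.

After Sep 1: 298 on hand, pool $2,682.00 (≈ $9.0000 each)
After Sep 4: 412 on hand, pool $3,594.00 (≈ $8.7233 each)
After Sep 7: 721 on hand, pool $5,757.00 (≈ $7.9847 each)
After Sep 11: 933 on hand, pool $6,817.00 (≈ $7.3065 each)
Sep 13, sell 583: 583/933 × $6,817.00 → $4,259.71
After Sep 14: 533 on hand, pool $3,289.29 (≈ $6.1713 each)
Sep 15, sell 332: 332/533 × $3,289.29 → $2,048.86
Total COGS = $4,259.71 + $2,048.86 = $6,308.57
Ending inventory (cost pool remaining) = $1,240.43

Ending inventory = $1,240.43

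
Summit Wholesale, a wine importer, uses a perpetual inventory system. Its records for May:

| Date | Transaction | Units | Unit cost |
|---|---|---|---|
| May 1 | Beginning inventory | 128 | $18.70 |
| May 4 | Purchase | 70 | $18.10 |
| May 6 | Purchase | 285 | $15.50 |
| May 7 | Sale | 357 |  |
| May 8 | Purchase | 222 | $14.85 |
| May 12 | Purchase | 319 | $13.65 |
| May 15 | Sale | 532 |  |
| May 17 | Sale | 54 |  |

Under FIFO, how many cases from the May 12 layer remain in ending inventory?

81

May 7, 357 sold [FIFO — oldest first]: 128 @ $18.70 + 70 @ $18.10 + 159 @ $15.50 = $6,125.10
May 15, 532 sold [FIFO — oldest first]: 126 @ $15.50 + 222 @ $14.85 + 184 @ $13.65 = $7,761.30
May 17, 54 sold [FIFO — oldest first]: 54 @ $13.65 = $737.10
Total COGS = $6,125.10 + $7,761.30 + $737.10 = $14,623.50
Ending inventory: 81 @ $13.65 = $1,105.65
Check: goods available $15,729.15 = COGS $14,623.50 + ending $1,105.65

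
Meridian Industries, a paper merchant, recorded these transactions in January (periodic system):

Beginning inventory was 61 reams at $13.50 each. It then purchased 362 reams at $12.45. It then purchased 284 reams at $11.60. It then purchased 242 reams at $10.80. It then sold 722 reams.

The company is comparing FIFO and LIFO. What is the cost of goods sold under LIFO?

COGS = $8,348.20

FIFO COGS: 61 @ $13.50 + 362 @ $12.45 + 284 @ $11.60 + 15 @ $10.80 = $8,786.80
LIFO COGS: 242 @ $10.80 + 284 @ $11.60 + 196 @ $12.45 = $8,348.20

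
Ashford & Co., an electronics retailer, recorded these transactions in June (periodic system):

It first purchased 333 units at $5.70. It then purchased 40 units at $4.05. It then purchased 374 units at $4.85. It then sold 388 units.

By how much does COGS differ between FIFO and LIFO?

FIFO COGS: 333 @ $5.70 + 40 @ $4.05 + 15 @ $4.85 = $2,132.85
LIFO COGS: 374 @ $4.85 + 14 @ $4.05 = $1,870.60
Difference = |$2,132.85 − $1,870.60| = $262.25

$262.25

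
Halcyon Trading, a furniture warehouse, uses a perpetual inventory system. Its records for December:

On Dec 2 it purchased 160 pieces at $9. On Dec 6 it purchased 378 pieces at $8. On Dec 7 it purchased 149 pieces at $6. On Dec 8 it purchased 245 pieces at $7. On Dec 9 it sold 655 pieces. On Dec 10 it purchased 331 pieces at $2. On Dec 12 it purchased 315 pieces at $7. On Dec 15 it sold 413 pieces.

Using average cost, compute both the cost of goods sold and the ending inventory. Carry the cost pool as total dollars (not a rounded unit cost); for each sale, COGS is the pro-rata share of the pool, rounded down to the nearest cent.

After Dec 2: 160 on hand, pool $1,440.00 (≈ $9.0000 each)
After Dec 6: 538 on hand, pool $4,464.00 (≈ $8.2974 each)
After Dec 7: 687 on hand, pool $5,358.00 (≈ $7.7991 each)
After Dec 8: 932 on hand, pool $7,073.00 (≈ $7.5891 each)
Dec 9, sell 655: 655/932 × $7,073.00 → $4,970.83
After Dec 10: 608 on hand, pool $2,764.17 (≈ $4.5463 each)
After Dec 12: 923 on hand, pool $4,969.17 (≈ $5.3837 each)
Dec 15, sell 413: 413/923 × $4,969.17 → $2,223.47
Total COGS = $4,970.83 + $2,223.47 = $7,194.30
Ending inventory (cost pool remaining) = $2,745.70
Check: goods available $9,940.00 = COGS $7,194.30 + ending $2,745.70

COGS = $7,194.30; ending inventory = $2,745.70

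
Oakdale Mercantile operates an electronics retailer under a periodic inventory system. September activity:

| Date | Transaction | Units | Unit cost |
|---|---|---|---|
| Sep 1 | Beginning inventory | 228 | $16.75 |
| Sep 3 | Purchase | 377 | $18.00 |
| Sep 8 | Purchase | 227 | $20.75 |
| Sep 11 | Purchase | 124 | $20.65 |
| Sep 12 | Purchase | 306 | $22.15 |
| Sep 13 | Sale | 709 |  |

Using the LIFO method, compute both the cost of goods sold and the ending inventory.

COGS = $14,984.75; ending inventory = $9,669.00

Sep 13, 709 sold [LIFO — newest first]: 306 @ $22.15 + 124 @ $20.65 + 227 @ $20.75 + 52 @ $18.00 = $14,984.75
Ending inventory: 228 @ $16.75 + 325 @ $18.00 = $9,669.00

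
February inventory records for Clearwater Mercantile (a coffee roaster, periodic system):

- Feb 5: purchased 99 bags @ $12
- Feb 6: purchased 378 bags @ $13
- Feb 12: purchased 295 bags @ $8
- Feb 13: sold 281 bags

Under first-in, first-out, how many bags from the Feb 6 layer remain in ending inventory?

196

Feb 13, 281 sold [FIFO — oldest first]: 99 @ $12 + 182 @ $13 = $3,554
Ending inventory: 196 @ $13 + 295 @ $8 = $4,908
Check: goods available $8,462 = COGS $3,554 + ending $4,908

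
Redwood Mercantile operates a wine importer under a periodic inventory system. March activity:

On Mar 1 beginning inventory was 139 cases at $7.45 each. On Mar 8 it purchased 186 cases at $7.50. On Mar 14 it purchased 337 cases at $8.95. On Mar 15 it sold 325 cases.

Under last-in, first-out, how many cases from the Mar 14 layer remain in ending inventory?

Mar 15, 325 sold [LIFO — newest first]: 325 @ $8.95 = $2,908.75
Ending inventory: 139 @ $7.45 + 186 @ $7.50 + 12 @ $8.95 = $2,537.95

12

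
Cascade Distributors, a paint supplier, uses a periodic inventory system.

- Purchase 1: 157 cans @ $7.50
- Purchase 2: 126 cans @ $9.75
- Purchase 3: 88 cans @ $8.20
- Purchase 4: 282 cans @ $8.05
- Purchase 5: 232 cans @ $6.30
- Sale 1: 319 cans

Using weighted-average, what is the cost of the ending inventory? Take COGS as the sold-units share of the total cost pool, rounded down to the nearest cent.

Sale 1, sell 319: 319/885 × $6,859.30 → $2,472.44
Ending inventory (cost pool remaining) = $4,386.86

Ending inventory = $4,386.86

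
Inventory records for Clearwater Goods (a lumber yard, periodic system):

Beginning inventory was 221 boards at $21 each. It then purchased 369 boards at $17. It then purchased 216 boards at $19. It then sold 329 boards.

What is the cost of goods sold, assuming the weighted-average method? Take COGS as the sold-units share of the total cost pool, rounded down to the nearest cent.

Sale 1, sell 329: 329/806 × $15,018.00 → $6,130.17
Ending inventory (cost pool remaining) = $8,887.83
Check: goods available $15,018.00 = COGS $6,130.17 + ending $8,887.83

COGS = $6,130.17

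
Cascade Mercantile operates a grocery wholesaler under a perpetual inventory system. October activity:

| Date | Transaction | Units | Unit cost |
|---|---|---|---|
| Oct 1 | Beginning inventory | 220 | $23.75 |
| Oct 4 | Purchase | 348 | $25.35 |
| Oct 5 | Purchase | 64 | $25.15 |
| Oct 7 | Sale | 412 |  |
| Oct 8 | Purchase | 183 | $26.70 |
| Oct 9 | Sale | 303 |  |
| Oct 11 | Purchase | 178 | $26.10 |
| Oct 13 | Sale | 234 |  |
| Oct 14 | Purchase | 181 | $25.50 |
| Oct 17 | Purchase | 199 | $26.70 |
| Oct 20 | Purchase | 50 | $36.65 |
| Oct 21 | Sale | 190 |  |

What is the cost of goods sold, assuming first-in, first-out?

Oct 7, 412 sold [FIFO — oldest first]: 220 @ $23.75 + 192 @ $25.35 = $10,092.20
Oct 9, 303 sold [FIFO — oldest first]: 156 @ $25.35 + 64 @ $25.15 + 83 @ $26.70 = $7,780.30
Oct 13, 234 sold [FIFO — oldest first]: 100 @ $26.70 + 134 @ $26.10 = $6,167.40
Oct 21, 190 sold [FIFO — oldest first]: 44 @ $26.10 + 146 @ $25.50 = $4,871.40
Total COGS = $10,092.20 + $7,780.30 + $6,167.40 + $4,871.40 = $28,911.30
Ending inventory: 35 @ $25.50 + 199 @ $26.70 + 50 @ $36.65 = $8,038.30

COGS = $28,911.30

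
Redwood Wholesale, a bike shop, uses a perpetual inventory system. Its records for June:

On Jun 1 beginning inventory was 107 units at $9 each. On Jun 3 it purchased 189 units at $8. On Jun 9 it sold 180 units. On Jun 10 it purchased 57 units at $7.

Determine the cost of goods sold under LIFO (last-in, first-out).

Jun 9, 180 sold [LIFO — newest first]: 180 @ $8 = $1,440
Ending inventory: 107 @ $9 + 9 @ $8 + 57 @ $7 = $1,434

COGS = $1,440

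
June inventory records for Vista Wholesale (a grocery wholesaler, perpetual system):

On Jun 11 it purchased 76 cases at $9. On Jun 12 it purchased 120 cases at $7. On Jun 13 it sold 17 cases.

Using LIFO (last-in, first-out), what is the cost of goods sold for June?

Jun 13, 17 sold [LIFO — newest first]: 17 @ $7 = $119
Ending inventory: 76 @ $9 + 103 @ $7 = $1,405

COGS = $119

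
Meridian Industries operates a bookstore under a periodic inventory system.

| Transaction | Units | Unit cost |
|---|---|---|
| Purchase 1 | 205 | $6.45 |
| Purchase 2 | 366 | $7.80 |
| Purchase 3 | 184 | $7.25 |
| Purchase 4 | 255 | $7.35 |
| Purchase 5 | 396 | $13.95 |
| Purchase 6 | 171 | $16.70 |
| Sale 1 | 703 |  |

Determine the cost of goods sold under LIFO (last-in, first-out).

Sale 1 (703) [LIFO — newest first]: 171 @ $16.70 + 396 @ $13.95 + 136 @ $7.35 = $9,379.50
Ending inventory: 205 @ $6.45 + 366 @ $7.80 + 184 @ $7.25 + 119 @ $7.35 = $6,385.70
Check: goods available $15,765.20 = COGS $9,379.50 + ending $6,385.70

COGS = $9,379.50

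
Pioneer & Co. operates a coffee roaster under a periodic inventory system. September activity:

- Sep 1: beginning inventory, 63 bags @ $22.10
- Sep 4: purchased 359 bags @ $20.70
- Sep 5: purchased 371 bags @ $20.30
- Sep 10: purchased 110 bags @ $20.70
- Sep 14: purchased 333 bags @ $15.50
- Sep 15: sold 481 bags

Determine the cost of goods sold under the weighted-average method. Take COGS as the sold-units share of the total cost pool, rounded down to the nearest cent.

Sep 15, sell 481: 481/1236 × $23,793.40 → $9,259.40
Ending inventory (cost pool remaining) = $14,534.00

COGS = $9,259.40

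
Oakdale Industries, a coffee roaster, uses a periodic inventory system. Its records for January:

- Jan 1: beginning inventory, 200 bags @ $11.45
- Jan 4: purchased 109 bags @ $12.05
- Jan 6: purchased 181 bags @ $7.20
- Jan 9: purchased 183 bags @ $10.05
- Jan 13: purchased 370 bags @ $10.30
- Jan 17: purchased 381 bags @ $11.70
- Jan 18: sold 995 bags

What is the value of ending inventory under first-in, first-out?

Ending inventory = $4,952.10

Jan 18, 995 sold [FIFO — oldest first]: 200 @ $11.45 + 109 @ $12.05 + 181 @ $7.20 + 183 @ $10.05 + 322 @ $10.30 = $10,062.40
Ending inventory: 48 @ $10.30 + 381 @ $11.70 = $4,952.10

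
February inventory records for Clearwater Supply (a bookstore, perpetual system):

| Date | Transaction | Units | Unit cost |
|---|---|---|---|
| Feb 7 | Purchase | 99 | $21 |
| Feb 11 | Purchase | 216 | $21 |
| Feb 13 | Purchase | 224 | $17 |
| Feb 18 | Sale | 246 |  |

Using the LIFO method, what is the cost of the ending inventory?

Ending inventory = $6,153

Feb 18, 246 sold [LIFO — newest first]: 224 @ $17 + 22 @ $21 = $4,270
Ending inventory: 99 @ $21 + 194 @ $21 = $6,153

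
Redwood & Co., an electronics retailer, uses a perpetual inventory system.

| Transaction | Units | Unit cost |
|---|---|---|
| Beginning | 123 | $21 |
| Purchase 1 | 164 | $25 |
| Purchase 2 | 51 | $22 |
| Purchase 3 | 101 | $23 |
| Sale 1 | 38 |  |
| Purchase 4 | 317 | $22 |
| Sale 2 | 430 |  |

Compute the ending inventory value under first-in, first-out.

Ending inventory = $6,336

Sale 1 (38) [FIFO — oldest first]: 38 @ $21 = $798
Sale 2 (430) [FIFO — oldest first]: 85 @ $21 + 164 @ $25 + 51 @ $22 + 101 @ $23 + 29 @ $22 = $9,968
Total COGS = $798 + $9,968 = $10,766
Ending inventory: 288 @ $22 = $6,336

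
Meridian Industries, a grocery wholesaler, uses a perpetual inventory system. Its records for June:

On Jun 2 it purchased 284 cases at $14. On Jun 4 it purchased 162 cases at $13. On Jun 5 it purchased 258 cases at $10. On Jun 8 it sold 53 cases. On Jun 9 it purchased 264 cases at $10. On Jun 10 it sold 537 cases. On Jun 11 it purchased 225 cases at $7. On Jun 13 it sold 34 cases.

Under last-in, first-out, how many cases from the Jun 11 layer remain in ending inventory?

191

Jun 8, 53 sold [LIFO — newest first]: 53 @ $10 = $530
Jun 10, 537 sold [LIFO — newest first]: 264 @ $10 + 205 @ $10 + 68 @ $13 = $5,574
Jun 13, 34 sold [LIFO — newest first]: 34 @ $7 = $238
Total COGS = $530 + $5,574 + $238 = $6,342
Ending inventory: 284 @ $14 + 94 @ $13 + 191 @ $7 = $6,535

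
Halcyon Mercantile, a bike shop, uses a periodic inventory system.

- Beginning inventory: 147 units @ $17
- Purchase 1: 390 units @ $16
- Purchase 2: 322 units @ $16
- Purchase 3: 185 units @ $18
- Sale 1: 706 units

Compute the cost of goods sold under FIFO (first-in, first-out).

Sale 1 (706) [FIFO — oldest first]: 147 @ $17 + 390 @ $16 + 169 @ $16 = $11,443
Ending inventory: 153 @ $16 + 185 @ $18 = $5,778
Check: goods available $17,221 = COGS $11,443 + ending $5,778

COGS = $11,443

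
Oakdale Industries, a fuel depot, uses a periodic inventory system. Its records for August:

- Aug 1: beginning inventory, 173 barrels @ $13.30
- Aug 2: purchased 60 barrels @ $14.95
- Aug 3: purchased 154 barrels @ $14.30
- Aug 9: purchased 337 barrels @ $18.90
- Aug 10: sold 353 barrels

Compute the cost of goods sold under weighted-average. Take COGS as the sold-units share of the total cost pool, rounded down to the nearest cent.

COGS = $5,738.39

Aug 10, sell 353: 353/724 × $11,769.40 → $5,738.39
Ending inventory (cost pool remaining) = $6,031.01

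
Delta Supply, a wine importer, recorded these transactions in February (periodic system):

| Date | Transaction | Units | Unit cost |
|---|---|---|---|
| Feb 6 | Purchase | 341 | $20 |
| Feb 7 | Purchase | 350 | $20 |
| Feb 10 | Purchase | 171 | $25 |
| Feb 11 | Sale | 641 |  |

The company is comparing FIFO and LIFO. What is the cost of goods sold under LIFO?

FIFO COGS: 341 @ $20 + 300 @ $20 = $12,820
LIFO COGS: 171 @ $25 + 350 @ $20 + 120 @ $20 = $13,675

COGS = $13,675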